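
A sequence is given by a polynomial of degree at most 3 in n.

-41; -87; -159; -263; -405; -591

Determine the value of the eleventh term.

-2391

Δ: -46 , -72 , -104 , -142 , -186
Δ²: -26 , -32 , -38 , -44
Δ³: -6 , -6 , -6
Constant third difference = -6, so extend:
-44 − 6 = -50;  -186 − 50 = -236;  -591 − 236 = -827
-50 − 6 = -56;  -236 − 56 = -292;  -827 − 292 = -1119
-56 − 6 = -62;  -292 − 62 = -354;  -1119 − 354 = -1473
-62 − 6 = -68;  -354 − 68 = -422;  -1473 − 422 = -1895
-68 − 6 = -74;  -422 − 74 = -496;  -1895 − 496 = -2391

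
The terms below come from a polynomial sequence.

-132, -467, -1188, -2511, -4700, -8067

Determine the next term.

-12972

Δ: -335 , -721 , -1323 , -2189 , -3367
Δ²: -386 , -602 , -866 , -1178
Δ³: -216 , -264 , -312
Δ⁴: -48 , -48
The fourth differences are constant (-48).
-312 − 48 = -360;  -1178 − 360 = -1538;  -3367 − 1538 = -4905;  -8067 − 4905 = -12972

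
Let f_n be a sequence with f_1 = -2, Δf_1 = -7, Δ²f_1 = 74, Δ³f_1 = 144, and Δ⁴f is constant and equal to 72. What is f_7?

Build the table forward from the leading diagonal:
Δ⁴: 72, 72, 72, 72, 72, 72, 72
Δ³: 144, 216, 288, 360, 432, 504, 576
Δ²: 74, 218, 434, 722, 1082, 1514, 2018
Δ: -7, 67, 285, 719, 1441, 2523, 4037
f: -2, -9, 58, 343, 1062, 2503, 5026

5026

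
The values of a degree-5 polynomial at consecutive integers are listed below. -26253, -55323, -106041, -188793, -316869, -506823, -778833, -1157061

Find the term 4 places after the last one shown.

-4374993

Δ: -29070  -50718  -82752  -128076  -189954  -272010  -378228
Δ²: -21648  -32034  -45324  -61878  -82056  -106218
Δ³: -10386  -13290  -16554  -20178  -24162
Δ⁴: -2904  -3264  -3624  -3984
Δ⁵: -360  -360  -360
Fifth differences constant at -360.
-3984 − 360 = -4344;  -24162 − 4344 = -28506;  -106218 − 28506 = -134724;  -378228 − 134724 = -512952;  -1157061 − 512952 = -1670013
-4344 − 360 = -4704;  -28506 − 4704 = -33210;  -134724 − 33210 = -167934;  -512952 − 167934 = -680886;  -1670013 − 680886 = -2350899
-4704 − 360 = -5064;  -33210 − 5064 = -38274;  -167934 − 38274 = -206208;  -680886 − 206208 = -887094;  -2350899 − 887094 = -3237993
-5064 − 360 = -5424;  -38274 − 5424 = -43698;  -206208 − 43698 = -249906;  -887094 − 249906 = -1137000;  -3237993 − 1137000 = -4374993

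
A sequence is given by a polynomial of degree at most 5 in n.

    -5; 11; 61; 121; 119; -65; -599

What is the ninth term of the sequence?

-3629

First differences: 16 , 50 , 60 , -2 , -184 , -534
Second differences: 34 , 10 , -62 , -182 , -350
Third differences: -24 , -72 , -120 , -168
Fourth differences: -48 , -48 , -48
Fourth differences constant at -48.
-168 − 48 = -216;  -350 − 216 = -566;  -534 − 566 = -1100;  -599 − 1100 = -1699
-216 − 48 = -264;  -566 − 264 = -830;  -1100 − 830 = -1930;  -1699 − 1930 = -3629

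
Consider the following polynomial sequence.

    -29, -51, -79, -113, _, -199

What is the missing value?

-153

Using the first 4 terms:
D1: -22  -28  -34
D2: -6  -6
Constant second difference = -6.
Extend forward: -34 − 6 = -40;  -113 − 40 = -153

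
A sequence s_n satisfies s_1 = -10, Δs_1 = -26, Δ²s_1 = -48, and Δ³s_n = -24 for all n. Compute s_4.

-256

Build the table forward from the leading diagonal:
Δ³: -24  -24  -24  -24
Δ²: -48  -72  -96  -120
Δ: -26  -74  -146  -242
s: -10  -36  -110  -256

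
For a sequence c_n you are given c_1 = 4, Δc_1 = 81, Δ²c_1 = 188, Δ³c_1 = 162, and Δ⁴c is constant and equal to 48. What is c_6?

4149

Build the table forward from the leading diagonal:
Fourth differences: 48  48  48  48  48  48
Third differences: 162  210  258  306  354  402
Second differences: 188  350  560  818  1124  1478
First differences: 81  269  619  1179  1997  3121
c: 4  85  354  973  2152  4149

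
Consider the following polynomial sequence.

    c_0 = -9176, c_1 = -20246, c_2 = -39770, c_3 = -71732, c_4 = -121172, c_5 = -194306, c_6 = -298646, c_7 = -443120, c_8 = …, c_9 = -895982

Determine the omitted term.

Using the first 8 terms:
Δ: -11070, -19524, -31962, -49440, -73134, -104340, -144474
Δ²: -8454, -12438, -17478, -23694, -31206, -40134
Δ³: -3984, -5040, -6216, -7512, -8928
Δ⁴: -1056, -1176, -1296, -1416
Δ⁵: -120, -120, -120
Constant fifth difference = -120.
Extend forward: -1416 − 120 = -1536;  -8928 − 1536 = -10464;  -40134 − 10464 = -50598;  -144474 − 50598 = -195072;  -443120 − 195072 = -638192

-638192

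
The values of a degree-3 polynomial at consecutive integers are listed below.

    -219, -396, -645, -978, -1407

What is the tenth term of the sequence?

-5412

Δ: -177  -249  -333  -429
Δ²: -72  -84  -96
Δ³: -12  -12
Constant third difference = -12, so extend:
-96 − 12 = -108;  -429 − 108 = -537;  -1407 − 537 = -1944
-108 − 12 = -120;  -537 − 120 = -657;  -1944 − 657 = -2601
-120 − 12 = -132;  -657 − 132 = -789;  -2601 − 789 = -3390
-132 − 12 = -144;  -789 − 144 = -933;  -3390 − 933 = -4323
-144 − 12 = -156;  -933 − 156 = -1089;  -4323 − 1089 = -5412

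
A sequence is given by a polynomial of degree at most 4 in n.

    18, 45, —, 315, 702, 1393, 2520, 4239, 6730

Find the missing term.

Using the last 6 terms:
Δ: 387, 691, 1127, 1719, 2491
Δ²: 304, 436, 592, 772
Δ³: 132, 156, 180
Δ⁴: 24, 24
Constant fourth difference = 24.
Extend backward: 132 − 24 = 108;  304 − 108 = 196;  387 − 196 = 191;  315 − 191 = 124

124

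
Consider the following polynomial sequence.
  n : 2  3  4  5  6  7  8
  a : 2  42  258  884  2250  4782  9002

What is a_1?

First differences: 40, 216, 626, 1366, 2532, 4220
Second differences: 176, 410, 740, 1166, 1688
Third differences: 234, 330, 426, 522
Fourth differences: 96, 96, 96
The fourth differences are constant at 96.
Work back: 234 − 96 = 138;  176 − 138 = 38;  40 − 38 = 2;  2 − 2 = 0

0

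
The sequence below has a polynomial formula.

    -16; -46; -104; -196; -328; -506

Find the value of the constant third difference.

D1: -30, -58, -92, -132, -178
D2: -28, -34, -40, -46
D3: -6, -6, -6

-6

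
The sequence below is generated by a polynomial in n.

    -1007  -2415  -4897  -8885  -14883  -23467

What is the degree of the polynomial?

4

-1408, -2482, -3988, -5998, -8584
-1074, -1506, -2010, -2586
-432, -504, -576
-72, -72
The fourth differences are constant, so the polynomial has degree 4.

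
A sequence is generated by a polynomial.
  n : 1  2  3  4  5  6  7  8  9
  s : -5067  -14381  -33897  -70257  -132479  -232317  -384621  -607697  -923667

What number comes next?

-9314, -19516, -36360, -62222, -99838, -152304, -223076, -315970
-10202, -16844, -25862, -37616, -52466, -70772, -92894
-6642, -9018, -11754, -14850, -18306, -22122
-2376, -2736, -3096, -3456, -3816
-360, -360, -360, -360
The fifth differences are constant (-360).
-3816 − 360 = -4176;  -22122 − 4176 = -26298;  -92894 − 26298 = -119192;  -315970 − 119192 = -435162;  -923667 − 435162 = -1358829

-1358829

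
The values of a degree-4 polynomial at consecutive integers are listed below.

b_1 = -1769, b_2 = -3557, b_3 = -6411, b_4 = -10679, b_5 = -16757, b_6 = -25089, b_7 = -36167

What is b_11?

-119459

First differences: -1788, -2854, -4268, -6078, -8332, -11078
Second differences: -1066, -1414, -1810, -2254, -2746
Third differences: -348, -396, -444, -492
Fourth differences: -48, -48, -48
The fourth differences are constant (-48).
-492 − 48 = -540;  -2746 − 540 = -3286;  -11078 − 3286 = -14364;  -36167 − 14364 = -50531
-540 − 48 = -588;  -3286 − 588 = -3874;  -14364 − 3874 = -18238;  -50531 − 18238 = -68769
-588 − 48 = -636;  -3874 − 636 = -4510;  -18238 − 4510 = -22748;  -68769 − 22748 = -91517
-636 − 48 = -684;  -4510 − 684 = -5194;  -22748 − 5194 = -27942;  -91517 − 27942 = -119459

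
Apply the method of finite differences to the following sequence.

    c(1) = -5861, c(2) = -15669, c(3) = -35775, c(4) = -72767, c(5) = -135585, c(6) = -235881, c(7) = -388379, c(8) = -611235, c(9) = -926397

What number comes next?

-9808 , -20106 , -36992 , -62818 , -100296 , -152498 , -222856 , -315162
-10298 , -16886 , -25826 , -37478 , -52202 , -70358 , -92306
-6588 , -8940 , -11652 , -14724 , -18156 , -21948
-2352 , -2712 , -3072 , -3432 , -3792
-360 , -360 , -360 , -360
Constant fifth difference = -360, so extend:
-3792 − 360 = -4152;  -21948 − 4152 = -26100;  -92306 − 26100 = -118406;  -315162 − 118406 = -433568;  -926397 − 433568 = -1359965

-1359965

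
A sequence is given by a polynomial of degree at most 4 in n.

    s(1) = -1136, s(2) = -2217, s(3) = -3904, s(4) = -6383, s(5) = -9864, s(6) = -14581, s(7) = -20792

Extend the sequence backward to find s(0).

Δ: -1081  -1687  -2479  -3481  -4717  -6211
Δ²: -606  -792  -1002  -1236  -1494
Δ³: -186  -210  -234  -258
Δ⁴: -24  -24  -24
The fourth differences are constant at -24.
Work back: -186 + 24 = -162;  -606 + 162 = -444;  -1081 + 444 = -637;  -1136 + 637 = -499

-499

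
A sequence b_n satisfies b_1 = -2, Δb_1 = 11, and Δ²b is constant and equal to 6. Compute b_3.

26

Build the table forward from the leading diagonal:
D2: 6, 6, 6
D1: 11, 17, 23
b: -2, 9, 26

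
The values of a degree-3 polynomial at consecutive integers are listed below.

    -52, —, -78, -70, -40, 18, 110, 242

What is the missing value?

-70

Using the last 6 terms:
Δ: 8, 30, 58, 92, 132
Δ²: 22, 28, 34, 40
Δ³: 6, 6, 6
Constant third difference = 6.
Extend backward: 22 − 6 = 16;  8 − 16 = -8;  -78 + 8 = -70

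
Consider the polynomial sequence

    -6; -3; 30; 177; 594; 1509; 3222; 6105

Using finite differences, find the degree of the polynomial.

4

Δ: 3, 33, 147, 417, 915, 1713, 2883
Δ²: 30, 114, 270, 498, 798, 1170
Δ³: 84, 156, 228, 300, 372
Δ⁴: 72, 72, 72, 72
The fourth differences are constant, so the polynomial has degree 4.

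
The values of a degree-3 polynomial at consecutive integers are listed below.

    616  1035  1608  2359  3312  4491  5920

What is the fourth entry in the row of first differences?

D1: 419, 573, 751, 953, 1179, 1429
D2: 154, 178, 202, 226, 250
D3: 24, 24, 24, 24

953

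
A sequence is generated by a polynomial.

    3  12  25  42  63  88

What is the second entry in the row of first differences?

D1: 9, 13, 17, 21, 25
D2: 4, 4, 4, 4

13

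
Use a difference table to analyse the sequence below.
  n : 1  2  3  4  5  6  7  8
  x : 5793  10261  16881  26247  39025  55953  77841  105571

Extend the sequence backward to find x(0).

2955

First differences: 4468, 6620, 9366, 12778, 16928, 21888, 27730
Second differences: 2152, 2746, 3412, 4150, 4960, 5842
Third differences: 594, 666, 738, 810, 882
Fourth differences: 72, 72, 72, 72
The fourth differences are constant at 72.
Work back: 594 − 72 = 522;  2152 − 522 = 1630;  4468 − 1630 = 2838;  5793 − 2838 = 2955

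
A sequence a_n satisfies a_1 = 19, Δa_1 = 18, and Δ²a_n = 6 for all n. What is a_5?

127

Build the table forward from the leading diagonal:
Second differences: 6, 6, 6, 6, 6
First differences: 18, 24, 30, 36, 42
a: 19, 37, 61, 91, 127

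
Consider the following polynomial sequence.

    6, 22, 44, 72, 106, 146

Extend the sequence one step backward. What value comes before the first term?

-4

First differences: 16, 22, 28, 34, 40
Second differences: 6, 6, 6, 6
The second differences are constant at 6.
Work back: 16 − 6 = 10;  6 − 10 = -4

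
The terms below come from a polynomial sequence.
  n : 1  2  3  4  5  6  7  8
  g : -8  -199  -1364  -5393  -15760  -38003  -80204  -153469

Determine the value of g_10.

-455615

Δ: -191, -1165, -4029, -10367, -22243, -42201, -73265
Δ²: -974, -2864, -6338, -11876, -19958, -31064
Δ³: -1890, -3474, -5538, -8082, -11106
Δ⁴: -1584, -2064, -2544, -3024
Δ⁵: -480, -480, -480
Constant fifth difference = -480, so extend:
-3024 − 480 = -3504;  -11106 − 3504 = -14610;  -31064 − 14610 = -45674;  -73265 − 45674 = -118939;  -153469 − 118939 = -272408
-3504 − 480 = -3984;  -14610 − 3984 = -18594;  -45674 − 18594 = -64268;  -118939 − 64268 = -183207;  -272408 − 183207 = -455615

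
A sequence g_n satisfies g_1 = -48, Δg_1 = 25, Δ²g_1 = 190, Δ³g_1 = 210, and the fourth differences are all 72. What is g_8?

13987

Build the table forward from the leading diagonal:
D4: 72  72  72  72  72  72  72  72
D3: 210  282  354  426  498  570  642  714
D2: 190  400  682  1036  1462  1960  2530  3172
D1: 25  215  615  1297  2333  3795  5755  8285
g: -48  -23  192  807  2104  4437  8232  13987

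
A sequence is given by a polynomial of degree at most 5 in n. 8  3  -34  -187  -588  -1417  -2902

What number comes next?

-5319

-5, -37, -153, -401, -829, -1485
-32, -116, -248, -428, -656
-84, -132, -180, -228
-48, -48, -48
Fourth differences constant at -48.
-228 − 48 = -276;  -656 − 276 = -932;  -1485 − 932 = -2417;  -2902 − 2417 = -5319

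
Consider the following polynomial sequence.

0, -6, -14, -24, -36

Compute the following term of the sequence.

Δ: -6  -8  -10  -12
Δ²: -2  -2  -2
The second differences are constant (-2).
-12 − 2 = -14;  -36 − 14 = -50

-50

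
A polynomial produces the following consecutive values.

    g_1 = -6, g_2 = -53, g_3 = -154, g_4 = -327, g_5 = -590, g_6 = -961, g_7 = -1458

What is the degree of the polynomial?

3

Δ: -47, -101, -173, -263, -371, -497
Δ²: -54, -72, -90, -108, -126
Δ³: -18, -18, -18, -18
The third differences are constant, so the polynomial has degree 3.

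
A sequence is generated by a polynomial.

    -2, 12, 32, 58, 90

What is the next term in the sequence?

128

Δ: 14  20  26  32
Δ²: 6  6  6
Constant second difference = 6, so extend:
32 + 6 = 38;  90 + 38 = 128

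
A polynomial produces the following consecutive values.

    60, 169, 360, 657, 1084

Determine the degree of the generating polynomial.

First differences: 109, 191, 297, 427
Second differences: 82, 106, 130
Third differences: 24, 24
The third differences are constant, so the polynomial has degree 3.

3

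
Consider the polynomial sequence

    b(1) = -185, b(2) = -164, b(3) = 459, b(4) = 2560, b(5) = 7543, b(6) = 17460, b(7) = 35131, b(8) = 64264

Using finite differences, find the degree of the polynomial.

5

Δ: 21, 623, 2101, 4983, 9917, 17671, 29133
Δ²: 602, 1478, 2882, 4934, 7754, 11462
Δ³: 876, 1404, 2052, 2820, 3708
Δ⁴: 528, 648, 768, 888
Δ⁵: 120, 120, 120
The fifth differences are constant, so the polynomial has degree 5.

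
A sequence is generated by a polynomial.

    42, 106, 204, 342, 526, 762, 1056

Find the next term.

1414

Δ: 64, 98, 138, 184, 236, 294
Δ²: 34, 40, 46, 52, 58
Δ³: 6, 6, 6, 6
Third differences constant at 6.
58 + 6 = 64;  294 + 64 = 358;  1056 + 358 = 1414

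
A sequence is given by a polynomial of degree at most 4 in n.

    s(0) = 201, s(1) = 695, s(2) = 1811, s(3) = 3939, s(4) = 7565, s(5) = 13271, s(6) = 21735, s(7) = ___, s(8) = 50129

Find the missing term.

33731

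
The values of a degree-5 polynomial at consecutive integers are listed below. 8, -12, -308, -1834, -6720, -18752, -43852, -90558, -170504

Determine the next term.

Δ: -20  -296  -1526  -4886  -12032  -25100  -46706  -79946
Δ²: -276  -1230  -3360  -7146  -13068  -21606  -33240
Δ³: -954  -2130  -3786  -5922  -8538  -11634
Δ⁴: -1176  -1656  -2136  -2616  -3096
Δ⁵: -480  -480  -480  -480
Fifth differences constant at -480.
-3096 − 480 = -3576;  -11634 − 3576 = -15210;  -33240 − 15210 = -48450;  -79946 − 48450 = -128396;  -170504 − 128396 = -298900

-298900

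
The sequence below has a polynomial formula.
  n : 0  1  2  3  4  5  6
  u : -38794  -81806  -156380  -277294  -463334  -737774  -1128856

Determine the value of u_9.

-3368974

D1: -43012, -74574, -120914, -186040, -274440, -391082
D2: -31562, -46340, -65126, -88400, -116642
D3: -14778, -18786, -23274, -28242
D4: -4008, -4488, -4968
D5: -480, -480
Fifth differences constant at -480.
-4968 − 480 = -5448;  -28242 − 5448 = -33690;  -116642 − 33690 = -150332;  -391082 − 150332 = -541414;  -1128856 − 541414 = -1670270
-5448 − 480 = -5928;  -33690 − 5928 = -39618;  -150332 − 39618 = -189950;  -541414 − 189950 = -731364;  -1670270 − 731364 = -2401634
-5928 − 480 = -6408;  -39618 − 6408 = -46026;  -189950 − 46026 = -235976;  -731364 − 235976 = -967340;  -2401634 − 967340 = -3368974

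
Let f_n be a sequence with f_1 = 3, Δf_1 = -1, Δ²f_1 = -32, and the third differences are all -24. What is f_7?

Build the table forward from the leading diagonal:
D3: -24, -24, -24, -24, -24, -24, -24
D2: -32, -56, -80, -104, -128, -152, -176
D1: -1, -33, -89, -169, -273, -401, -553
f: 3, 2, -31, -120, -289, -562, -963

-963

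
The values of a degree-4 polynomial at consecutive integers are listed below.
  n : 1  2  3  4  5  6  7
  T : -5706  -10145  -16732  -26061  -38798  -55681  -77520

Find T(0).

First differences: -4439  -6587  -9329  -12737  -16883  -21839
Second differences: -2148  -2742  -3408  -4146  -4956
Third differences: -594  -666  -738  -810
Fourth differences: -72  -72  -72
The fourth differences are constant at -72.
Work back: -594 + 72 = -522;  -2148 + 522 = -1626;  -4439 + 1626 = -2813;  -5706 + 2813 = -2893

-2893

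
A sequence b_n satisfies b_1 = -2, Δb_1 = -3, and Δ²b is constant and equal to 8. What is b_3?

0

Build the table forward from the leading diagonal:
D2: 8, 8, 8
D1: -3, 5, 13
b: -2, -5, 0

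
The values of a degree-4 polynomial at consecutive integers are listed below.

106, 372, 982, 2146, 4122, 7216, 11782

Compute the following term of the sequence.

18222

First differences: 266, 610, 1164, 1976, 3094, 4566
Second differences: 344, 554, 812, 1118, 1472
Third differences: 210, 258, 306, 354
Fourth differences: 48, 48, 48
Constant fourth difference = 48, so extend:
354 + 48 = 402;  1472 + 402 = 1874;  4566 + 1874 = 6440;  11782 + 6440 = 18222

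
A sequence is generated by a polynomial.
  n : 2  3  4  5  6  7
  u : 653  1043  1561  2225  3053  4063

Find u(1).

390  518  664  828  1010
128  146  164  182
18  18  18
The third differences are constant at 18.
Work back: 128 − 18 = 110;  390 − 110 = 280;  653 − 280 = 373

373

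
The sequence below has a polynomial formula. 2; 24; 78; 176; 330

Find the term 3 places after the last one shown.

1248

First differences: 22  54  98  154
Second differences: 32  44  56
Third differences: 12  12
The third differences are constant (12).
56 + 12 = 68;  154 + 68 = 222;  330 + 222 = 552
68 + 12 = 80;  222 + 80 = 302;  552 + 302 = 854
80 + 12 = 92;  302 + 92 = 394;  854 + 394 = 1248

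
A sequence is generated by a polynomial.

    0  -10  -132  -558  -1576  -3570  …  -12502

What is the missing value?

Using the first 6 terms:
Δ: -10, -122, -426, -1018, -1994
Δ²: -112, -304, -592, -976
Δ³: -192, -288, -384
Δ⁴: -96, -96
Constant fourth difference = -96.
Extend forward: -384 − 96 = -480;  -976 − 480 = -1456;  -1994 − 1456 = -3450;  -3570 − 3450 = -7020

-7020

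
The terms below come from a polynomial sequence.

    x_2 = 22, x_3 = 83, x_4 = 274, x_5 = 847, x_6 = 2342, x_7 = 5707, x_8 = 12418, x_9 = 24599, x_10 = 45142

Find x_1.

7

D1: 61, 191, 573, 1495, 3365, 6711, 12181, 20543
D2: 130, 382, 922, 1870, 3346, 5470, 8362
D3: 252, 540, 948, 1476, 2124, 2892
D4: 288, 408, 528, 648, 768
D5: 120, 120, 120, 120
The fifth differences are constant at 120.
Work back: 288 − 120 = 168;  252 − 168 = 84;  130 − 84 = 46;  61 − 46 = 15;  22 − 15 = 7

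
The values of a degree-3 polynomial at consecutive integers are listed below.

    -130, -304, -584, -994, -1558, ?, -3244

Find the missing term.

-2300

Using the first 5 terms:
Δ: -174  -280  -410  -564
Δ²: -106  -130  -154
Δ³: -24  -24
Constant third difference = -24.
Extend forward: -154 − 24 = -178;  -564 − 178 = -742;  -1558 − 742 = -2300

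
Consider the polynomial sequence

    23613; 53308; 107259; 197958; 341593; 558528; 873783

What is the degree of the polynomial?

Δ: 29695, 53951, 90699, 143635, 216935, 315255
Δ²: 24256, 36748, 52936, 73300, 98320
Δ³: 12492, 16188, 20364, 25020
Δ⁴: 3696, 4176, 4656
Δ⁵: 480, 480
The fifth differences are constant, so the polynomial has degree 5.

5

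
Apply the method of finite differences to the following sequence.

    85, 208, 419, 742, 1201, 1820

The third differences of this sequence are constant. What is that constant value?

First differences: 123, 211, 323, 459, 619
Second differences: 88, 112, 136, 160
Third differences: 24, 24, 24

24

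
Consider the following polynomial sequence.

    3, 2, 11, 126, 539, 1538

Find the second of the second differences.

106

Δ: -1, 9, 115, 413, 999
Δ²: 10, 106, 298, 586
Δ³: 96, 192, 288
Δ⁴: 96, 96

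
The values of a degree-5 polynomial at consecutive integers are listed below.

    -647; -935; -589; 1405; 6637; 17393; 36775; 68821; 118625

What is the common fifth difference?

First differences: -288, 346, 1994, 5232, 10756, 19382, 32046, 49804
Second differences: 634, 1648, 3238, 5524, 8626, 12664, 17758
Third differences: 1014, 1590, 2286, 3102, 4038, 5094
Fourth differences: 576, 696, 816, 936, 1056
Fifth differences: 120, 120, 120, 120

120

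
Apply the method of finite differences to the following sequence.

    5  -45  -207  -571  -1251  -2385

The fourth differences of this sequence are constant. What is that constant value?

First differences: -50, -162, -364, -680, -1134
Second differences: -112, -202, -316, -454
Third differences: -90, -114, -138
Fourth differences: -24, -24

-24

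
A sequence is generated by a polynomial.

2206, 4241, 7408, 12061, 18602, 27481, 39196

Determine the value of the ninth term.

73366

First differences: 2035  3167  4653  6541  8879  11715
Second differences: 1132  1486  1888  2338  2836
Third differences: 354  402  450  498
Fourth differences: 48  48  48
Fourth differences constant at 48.
498 + 48 = 546;  2836 + 546 = 3382;  11715 + 3382 = 15097;  39196 + 15097 = 54293
546 + 48 = 594;  3382 + 594 = 3976;  15097 + 3976 = 19073;  54293 + 19073 = 73366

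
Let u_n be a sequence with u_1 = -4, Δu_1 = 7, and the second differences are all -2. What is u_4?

Build the table forward from the leading diagonal:
Second differences: -2, -2, -2, -2
First differences: 7, 5, 3, 1
u: -4, 3, 8, 11

11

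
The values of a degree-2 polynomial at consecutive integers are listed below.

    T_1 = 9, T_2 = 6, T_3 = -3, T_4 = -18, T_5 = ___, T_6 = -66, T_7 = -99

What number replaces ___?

Using the first 4 terms:
D1: -3  -9  -15
D2: -6  -6
Constant second difference = -6.
Extend forward: -15 − 6 = -21;  -18 − 21 = -39

-39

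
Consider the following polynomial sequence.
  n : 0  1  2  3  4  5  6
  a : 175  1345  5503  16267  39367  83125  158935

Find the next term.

281743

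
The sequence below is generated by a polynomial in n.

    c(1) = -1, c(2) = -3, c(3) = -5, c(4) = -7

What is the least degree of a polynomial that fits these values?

1

-2, -2, -2
The first differences are constant, so the polynomial has degree 1.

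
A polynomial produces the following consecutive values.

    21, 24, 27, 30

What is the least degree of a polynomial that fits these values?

1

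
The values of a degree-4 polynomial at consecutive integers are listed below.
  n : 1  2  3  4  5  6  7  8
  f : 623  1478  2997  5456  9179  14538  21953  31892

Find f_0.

855  1519  2459  3723  5359  7415  9939
664  940  1264  1636  2056  2524
276  324  372  420  468
48  48  48  48
The fourth differences are constant at 48.
Work back: 276 − 48 = 228;  664 − 228 = 436;  855 − 436 = 419;  623 − 419 = 204

204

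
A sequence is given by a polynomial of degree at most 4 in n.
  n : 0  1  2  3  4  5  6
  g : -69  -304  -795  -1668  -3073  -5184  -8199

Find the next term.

-12340

First differences: -235  -491  -873  -1405  -2111  -3015
Second differences: -256  -382  -532  -706  -904
Third differences: -126  -150  -174  -198
Fourth differences: -24  -24  -24
The fourth differences are constant (-24).
-198 − 24 = -222;  -904 − 222 = -1126;  -3015 − 1126 = -4141;  -8199 − 4141 = -12340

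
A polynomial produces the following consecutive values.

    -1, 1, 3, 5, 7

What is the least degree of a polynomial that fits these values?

1

Δ: 2, 2, 2, 2
The first differences are constant, so the polynomial has degree 1.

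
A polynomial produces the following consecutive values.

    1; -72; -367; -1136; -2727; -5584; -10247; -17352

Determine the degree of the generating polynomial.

Δ: -73, -295, -769, -1591, -2857, -4663, -7105
Δ²: -222, -474, -822, -1266, -1806, -2442
Δ³: -252, -348, -444, -540, -636
Δ⁴: -96, -96, -96, -96
The fourth differences are constant, so the polynomial has degree 4.

4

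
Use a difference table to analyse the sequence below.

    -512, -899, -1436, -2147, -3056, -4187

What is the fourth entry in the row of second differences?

-222

D1: -387, -537, -711, -909, -1131
D2: -150, -174, -198, -222
D3: -24, -24, -24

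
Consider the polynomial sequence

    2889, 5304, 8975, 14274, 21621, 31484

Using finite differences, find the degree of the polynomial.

4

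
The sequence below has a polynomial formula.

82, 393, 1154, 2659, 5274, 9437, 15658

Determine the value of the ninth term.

36674

First differences: 311  761  1505  2615  4163  6221
Second differences: 450  744  1110  1548  2058
Third differences: 294  366  438  510
Fourth differences: 72  72  72
Fourth differences constant at 72.
510 + 72 = 582;  2058 + 582 = 2640;  6221 + 2640 = 8861;  15658 + 8861 = 24519
582 + 72 = 654;  2640 + 654 = 3294;  8861 + 3294 = 12155;  24519 + 12155 = 36674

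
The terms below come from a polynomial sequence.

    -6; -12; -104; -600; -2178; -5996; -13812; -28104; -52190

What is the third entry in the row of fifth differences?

-120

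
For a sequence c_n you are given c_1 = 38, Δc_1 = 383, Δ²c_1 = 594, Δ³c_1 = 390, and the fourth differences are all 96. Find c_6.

Build the table forward from the leading diagonal:
Δ⁴: 96  96  96  96  96  96
Δ³: 390  486  582  678  774  870
Δ²: 594  984  1470  2052  2730  3504
Δ: 383  977  1961  3431  5483  8213
c: 38  421  1398  3359  6790  12273

12273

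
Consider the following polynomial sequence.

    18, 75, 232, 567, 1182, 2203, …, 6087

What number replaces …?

Using the first 6 terms:
57, 157, 335, 615, 1021
100, 178, 280, 406
78, 102, 126
24, 24
Constant fourth difference = 24.
Extend forward: 126 + 24 = 150;  406 + 150 = 556;  1021 + 556 = 1577;  2203 + 1577 = 3780

3780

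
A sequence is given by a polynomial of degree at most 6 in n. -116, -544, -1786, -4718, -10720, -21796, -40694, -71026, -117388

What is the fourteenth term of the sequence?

-428, -1242, -2932, -6002, -11076, -18898, -30332, -46362
-814, -1690, -3070, -5074, -7822, -11434, -16030
-876, -1380, -2004, -2748, -3612, -4596
-504, -624, -744, -864, -984
-120, -120, -120, -120
The fifth differences are constant (-120).
-984 − 120 = -1104;  -4596 − 1104 = -5700;  -16030 − 5700 = -21730;  -46362 − 21730 = -68092;  -117388 − 68092 = -185480
-1104 − 120 = -1224;  -5700 − 1224 = -6924;  -21730 − 6924 = -28654;  -68092 − 28654 = -96746;  -185480 − 96746 = -282226
-1224 − 120 = -1344;  -6924 − 1344 = -8268;  -28654 − 8268 = -36922;  -96746 − 36922 = -133668;  -282226 − 133668 = -415894
-1344 − 120 = -1464;  -8268 − 1464 = -9732;  -36922 − 9732 = -46654;  -133668 − 46654 = -180322;  -415894 − 180322 = -596216
-1464 − 120 = -1584;  -9732 − 1584 = -11316;  -46654 − 11316 = -57970;  -180322 − 57970 = -238292;  -596216 − 238292 = -834508

-834508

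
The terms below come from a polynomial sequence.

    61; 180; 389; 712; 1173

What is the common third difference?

24

D1: 119, 209, 323, 461
D2: 90, 114, 138
D3: 24, 24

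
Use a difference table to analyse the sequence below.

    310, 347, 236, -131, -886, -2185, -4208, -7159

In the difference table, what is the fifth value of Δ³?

D1: 37, -111, -367, -755, -1299, -2023, -2951
D2: -148, -256, -388, -544, -724, -928
D3: -108, -132, -156, -180, -204
D4: -24, -24, -24, -24

-204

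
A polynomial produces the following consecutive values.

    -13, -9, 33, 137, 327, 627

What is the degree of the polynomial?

Δ: 4, 42, 104, 190, 300
Δ²: 38, 62, 86, 110
Δ³: 24, 24, 24
The third differences are constant, so the polynomial has degree 3.

3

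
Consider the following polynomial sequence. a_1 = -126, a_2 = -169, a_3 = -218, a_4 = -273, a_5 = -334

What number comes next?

-401

First differences: -43, -49, -55, -61
Second differences: -6, -6, -6
The second differences are constant (-6).
-61 − 6 = -67;  -334 − 67 = -401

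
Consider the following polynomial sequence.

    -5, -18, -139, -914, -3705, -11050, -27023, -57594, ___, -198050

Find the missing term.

-110989

Using the first 8 terms:
-13, -121, -775, -2791, -7345, -15973, -30571
-108, -654, -2016, -4554, -8628, -14598
-546, -1362, -2538, -4074, -5970
-816, -1176, -1536, -1896
-360, -360, -360
Constant fifth difference = -360.
Extend forward: -1896 − 360 = -2256;  -5970 − 2256 = -8226;  -14598 − 8226 = -22824;  -30571 − 22824 = -53395;  -57594 − 53395 = -110989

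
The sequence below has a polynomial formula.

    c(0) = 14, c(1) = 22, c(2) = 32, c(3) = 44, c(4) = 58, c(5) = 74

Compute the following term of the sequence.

D1: 8  10  12  14  16
D2: 2  2  2  2
The second differences are constant (2).
16 + 2 = 18;  74 + 18 = 92

92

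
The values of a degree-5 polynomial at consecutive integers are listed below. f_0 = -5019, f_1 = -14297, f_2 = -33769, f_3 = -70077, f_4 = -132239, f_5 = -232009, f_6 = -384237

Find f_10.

Δ: -9278 , -19472 , -36308 , -62162 , -99770 , -152228
Δ²: -10194 , -16836 , -25854 , -37608 , -52458
Δ³: -6642 , -9018 , -11754 , -14850
Δ⁴: -2376 , -2736 , -3096
Δ⁵: -360 , -360
Fifth differences constant at -360.
-3096 − 360 = -3456;  -14850 − 3456 = -18306;  -52458 − 18306 = -70764;  -152228 − 70764 = -222992;  -384237 − 222992 = -607229
-3456 − 360 = -3816;  -18306 − 3816 = -22122;  -70764 − 22122 = -92886;  -222992 − 92886 = -315878;  -607229 − 315878 = -923107
-3816 − 360 = -4176;  -22122 − 4176 = -26298;  -92886 − 26298 = -119184;  -315878 − 119184 = -435062;  -923107 − 435062 = -1358169
-4176 − 360 = -4536;  -26298 − 4536 = -30834;  -119184 − 30834 = -150018;  -435062 − 150018 = -585080;  -1358169 − 585080 = -1943249

-1943249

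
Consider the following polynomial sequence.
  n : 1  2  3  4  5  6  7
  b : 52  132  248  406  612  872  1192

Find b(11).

3192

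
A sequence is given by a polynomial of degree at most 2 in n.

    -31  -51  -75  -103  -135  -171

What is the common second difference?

Δ: -20, -24, -28, -32, -36
Δ²: -4, -4, -4, -4

-4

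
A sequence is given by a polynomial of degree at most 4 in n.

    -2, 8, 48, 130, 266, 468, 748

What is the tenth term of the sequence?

2176

10, 40, 82, 136, 202, 280
30, 42, 54, 66, 78
12, 12, 12, 12
Constant third difference = 12, so extend:
78 + 12 = 90;  280 + 90 = 370;  748 + 370 = 1118
90 + 12 = 102;  370 + 102 = 472;  1118 + 472 = 1590
102 + 12 = 114;  472 + 114 = 586;  1590 + 586 = 2176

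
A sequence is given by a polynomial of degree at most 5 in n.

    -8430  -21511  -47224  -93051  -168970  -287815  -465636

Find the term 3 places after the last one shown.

Δ: -13081  -25713  -45827  -75919  -118845  -177821
Δ²: -12632  -20114  -30092  -42926  -58976
Δ³: -7482  -9978  -12834  -16050
Δ⁴: -2496  -2856  -3216
Δ⁵: -360  -360
Fifth differences constant at -360.
-3216 − 360 = -3576;  -16050 − 3576 = -19626;  -58976 − 19626 = -78602;  -177821 − 78602 = -256423;  -465636 − 256423 = -722059
-3576 − 360 = -3936;  -19626 − 3936 = -23562;  -78602 − 23562 = -102164;  -256423 − 102164 = -358587;  -722059 − 358587 = -1080646
-3936 − 360 = -4296;  -23562 − 4296 = -27858;  -102164 − 27858 = -130022;  -358587 − 130022 = -488609;  -1080646 − 488609 = -1569255

-1569255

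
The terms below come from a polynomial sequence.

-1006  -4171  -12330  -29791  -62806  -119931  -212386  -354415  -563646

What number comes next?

-861451

D1: -3165, -8159, -17461, -33015, -57125, -92455, -142029, -209231
D2: -4994, -9302, -15554, -24110, -35330, -49574, -67202
D3: -4308, -6252, -8556, -11220, -14244, -17628
D4: -1944, -2304, -2664, -3024, -3384
D5: -360, -360, -360, -360
Fifth differences constant at -360.
-3384 − 360 = -3744;  -17628 − 3744 = -21372;  -67202 − 21372 = -88574;  -209231 − 88574 = -297805;  -563646 − 297805 = -861451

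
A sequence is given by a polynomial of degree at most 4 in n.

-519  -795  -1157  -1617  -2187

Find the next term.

First differences: -276, -362, -460, -570
Second differences: -86, -98, -110
Third differences: -12, -12
Constant third difference = -12, so extend:
-110 − 12 = -122;  -570 − 122 = -692;  -2187 − 692 = -2879

-2879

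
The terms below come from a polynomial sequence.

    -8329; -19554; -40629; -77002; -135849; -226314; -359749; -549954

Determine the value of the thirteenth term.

-3037129

-11225, -21075, -36373, -58847, -90465, -133435, -190205
-9850, -15298, -22474, -31618, -42970, -56770
-5448, -7176, -9144, -11352, -13800
-1728, -1968, -2208, -2448
-240, -240, -240
The fifth differences are constant (-240).
-2448 − 240 = -2688;  -13800 − 2688 = -16488;  -56770 − 16488 = -73258;  -190205 − 73258 = -263463;  -549954 − 263463 = -813417
-2688 − 240 = -2928;  -16488 − 2928 = -19416;  -73258 − 19416 = -92674;  -263463 − 92674 = -356137;  -813417 − 356137 = -1169554
-2928 − 240 = -3168;  -19416 − 3168 = -22584;  -92674 − 22584 = -115258;  -356137 − 115258 = -471395;  -1169554 − 471395 = -1640949
-3168 − 240 = -3408;  -22584 − 3408 = -25992;  -115258 − 25992 = -141250;  -471395 − 141250 = -612645;  -1640949 − 612645 = -2253594
-3408 − 240 = -3648;  -25992 − 3648 = -29640;  -141250 − 29640 = -170890;  -612645 − 170890 = -783535;  -2253594 − 783535 = -3037129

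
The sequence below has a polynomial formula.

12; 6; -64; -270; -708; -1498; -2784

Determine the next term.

-6, -70, -206, -438, -790, -1286
-64, -136, -232, -352, -496
-72, -96, -120, -144
-24, -24, -24
Constant fourth difference = -24, so extend:
-144 − 24 = -168;  -496 − 168 = -664;  -1286 − 664 = -1950;  -2784 − 1950 = -4734

-4734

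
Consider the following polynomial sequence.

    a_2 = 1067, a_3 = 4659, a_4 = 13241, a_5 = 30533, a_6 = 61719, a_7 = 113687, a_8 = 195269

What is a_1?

3592, 8582, 17292, 31186, 51968, 81582
4990, 8710, 13894, 20782, 29614
3720, 5184, 6888, 8832
1464, 1704, 1944
240, 240
The fifth differences are constant at 240.
Work back: 1464 − 240 = 1224;  3720 − 1224 = 2496;  4990 − 2496 = 2494;  3592 − 2494 = 1098;  1067 − 1098 = -31

-31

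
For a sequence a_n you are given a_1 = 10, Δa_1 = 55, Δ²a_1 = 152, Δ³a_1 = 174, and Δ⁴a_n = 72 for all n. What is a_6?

3905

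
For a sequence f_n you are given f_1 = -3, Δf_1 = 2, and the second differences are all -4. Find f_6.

Build the table forward from the leading diagonal:
D2: -4  -4  -4  -4  -4  -4
D1: 2  -2  -6  -10  -14  -18
f: -3  -1  -3  -9  -19  -33

-33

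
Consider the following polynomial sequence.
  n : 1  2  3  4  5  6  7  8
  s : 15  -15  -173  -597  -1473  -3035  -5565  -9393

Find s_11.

-32685

First differences: -30  -158  -424  -876  -1562  -2530  -3828
Second differences: -128  -266  -452  -686  -968  -1298
Third differences: -138  -186  -234  -282  -330
Fourth differences: -48  -48  -48  -48
The fourth differences are constant (-48).
-330 − 48 = -378;  -1298 − 378 = -1676;  -3828 − 1676 = -5504;  -9393 − 5504 = -14897
-378 − 48 = -426;  -1676 − 426 = -2102;  -5504 − 2102 = -7606;  -14897 − 7606 = -22503
-426 − 48 = -474;  -2102 − 474 = -2576;  -7606 − 2576 = -10182;  -22503 − 10182 = -32685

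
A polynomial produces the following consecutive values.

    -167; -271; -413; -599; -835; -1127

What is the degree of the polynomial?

First differences: -104, -142, -186, -236, -292
Second differences: -38, -44, -50, -56
Third differences: -6, -6, -6
The third differences are constant, so the polynomial has degree 3.

3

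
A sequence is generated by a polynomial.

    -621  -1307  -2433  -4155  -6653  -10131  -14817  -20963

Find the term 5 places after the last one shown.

-84093

-686  -1126  -1722  -2498  -3478  -4686  -6146
-440  -596  -776  -980  -1208  -1460
-156  -180  -204  -228  -252
-24  -24  -24  -24
Fourth differences constant at -24.
-252 − 24 = -276;  -1460 − 276 = -1736;  -6146 − 1736 = -7882;  -20963 − 7882 = -28845
-276 − 24 = -300;  -1736 − 300 = -2036;  -7882 − 2036 = -9918;  -28845 − 9918 = -38763
-300 − 24 = -324;  -2036 − 324 = -2360;  -9918 − 2360 = -12278;  -38763 − 12278 = -51041
-324 − 24 = -348;  -2360 − 348 = -2708;  -12278 − 2708 = -14986;  -51041 − 14986 = -66027
-348 − 24 = -372;  -2708 − 372 = -3080;  -14986 − 3080 = -18066;  -66027 − 18066 = -84093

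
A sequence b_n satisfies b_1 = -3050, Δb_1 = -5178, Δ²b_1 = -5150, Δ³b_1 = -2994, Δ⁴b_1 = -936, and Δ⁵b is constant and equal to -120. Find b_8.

-287516

Build the table forward from the leading diagonal:
D5: -120, -120, -120, -120, -120, -120, -120, -120
D4: -936, -1056, -1176, -1296, -1416, -1536, -1656, -1776
D3: -2994, -3930, -4986, -6162, -7458, -8874, -10410, -12066
D2: -5150, -8144, -12074, -17060, -23222, -30680, -39554, -49964
D1: -5178, -10328, -18472, -30546, -47606, -70828, -101508, -141062
b: -3050, -8228, -18556, -37028, -67574, -115180, -186008, -287516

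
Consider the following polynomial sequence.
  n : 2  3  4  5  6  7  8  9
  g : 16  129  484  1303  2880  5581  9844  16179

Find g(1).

113, 355, 819, 1577, 2701, 4263, 6335
242, 464, 758, 1124, 1562, 2072
222, 294, 366, 438, 510
72, 72, 72, 72
The fourth differences are constant at 72.
Work back: 222 − 72 = 150;  242 − 150 = 92;  113 − 92 = 21;  16 − 21 = -5

-5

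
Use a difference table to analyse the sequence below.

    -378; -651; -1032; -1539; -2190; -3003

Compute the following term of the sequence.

-3996

-273, -381, -507, -651, -813
-108, -126, -144, -162
-18, -18, -18
Constant third difference = -18, so extend:
-162 − 18 = -180;  -813 − 180 = -993;  -3003 − 993 = -3996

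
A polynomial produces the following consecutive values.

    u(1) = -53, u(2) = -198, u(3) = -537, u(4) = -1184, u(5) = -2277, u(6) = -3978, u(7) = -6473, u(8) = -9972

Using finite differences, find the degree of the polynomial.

4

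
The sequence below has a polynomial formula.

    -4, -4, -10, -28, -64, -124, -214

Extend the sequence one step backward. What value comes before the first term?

-4

D1: 0  -6  -18  -36  -60  -90
D2: -6  -12  -18  -24  -30
D3: -6  -6  -6  -6
The third differences are constant at -6.
Work back: -6 + 6 = 0;  0 + 0 = 0;  -4 + 0 = -4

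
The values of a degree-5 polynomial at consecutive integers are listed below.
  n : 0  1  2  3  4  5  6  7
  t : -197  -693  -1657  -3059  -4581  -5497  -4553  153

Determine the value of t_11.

124037

D1: -496 , -964 , -1402 , -1522 , -916 , 944 , 4706
D2: -468 , -438 , -120 , 606 , 1860 , 3762
D3: 30 , 318 , 726 , 1254 , 1902
D4: 288 , 408 , 528 , 648
D5: 120 , 120 , 120
The fifth differences are constant (120).
648 + 120 = 768;  1902 + 768 = 2670;  3762 + 2670 = 6432;  4706 + 6432 = 11138;  153 + 11138 = 11291
768 + 120 = 888;  2670 + 888 = 3558;  6432 + 3558 = 9990;  11138 + 9990 = 21128;  11291 + 21128 = 32419
888 + 120 = 1008;  3558 + 1008 = 4566;  9990 + 4566 = 14556;  21128 + 14556 = 35684;  32419 + 35684 = 68103
1008 + 120 = 1128;  4566 + 1128 = 5694;  14556 + 5694 = 20250;  35684 + 20250 = 55934;  68103 + 55934 = 124037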